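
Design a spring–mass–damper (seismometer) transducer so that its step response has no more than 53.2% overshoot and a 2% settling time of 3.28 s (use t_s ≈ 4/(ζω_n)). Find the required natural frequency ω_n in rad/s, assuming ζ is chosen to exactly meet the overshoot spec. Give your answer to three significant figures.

ω_n ≈ 6.19 rad/s

ζ = −ln(OS)/√(π² + (ln OS)²). With OS = 0.532, ln OS = −0.6311 and ζ = 0.6311/3.204 = 0.197.
From t_s ≈ 4/(ζω_n): ω_n = 4/(ζ·t_s) = 4/(0.197·3.28) = 6.19 rad/s.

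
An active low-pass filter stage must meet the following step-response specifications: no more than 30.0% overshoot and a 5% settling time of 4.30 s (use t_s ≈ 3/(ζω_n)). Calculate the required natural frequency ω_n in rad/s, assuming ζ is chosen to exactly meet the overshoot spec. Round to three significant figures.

ω_n ≈ 1.95 rad/s

Inverting the overshoot relation: ζ = |ln 0.300|/√(π² + ln²0.300) = 0.358.
From t_s ≈ 3/(ζω_n): ω_n = 3/(ζ·t_s) = 3/(0.358·4.30) = 1.95 rad/s.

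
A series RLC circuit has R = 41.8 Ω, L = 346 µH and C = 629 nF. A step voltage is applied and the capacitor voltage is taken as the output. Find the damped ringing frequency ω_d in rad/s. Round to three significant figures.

ω_d ≈ 30800 rad/s

For a series RLC circuit (capacitor voltage as output), ω_n = 1/√(LC) = 1/√(346 µH · 629 nF) = 67800 rad/s.
ζ = (R/2)·√(C/L) = (41.8/2)·√(629 nF/346 µH) = 0.891.
ω_d = ω_n√(1−ζ²) = 30800 rad/s.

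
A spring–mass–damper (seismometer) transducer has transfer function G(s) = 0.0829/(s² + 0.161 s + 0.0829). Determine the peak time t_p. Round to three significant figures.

t_p ≈ 11.4 s

Comparing the denominator to s² + 2ζω_n s + ω_n²: ω_n = √0.0829 = 0.288 rad/s, and 2ζω_n = 0.161 so ζ = 0.161/(2·0.288) = 0.280.
ω_d = ω_n√(1−ζ²) = 0.276 rad/s. Then t_p = π/ω_d = 11.4 s.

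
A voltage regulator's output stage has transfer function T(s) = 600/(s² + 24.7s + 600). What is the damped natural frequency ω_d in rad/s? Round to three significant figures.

Comparing the denominator to s² + 2ζω_n s + ω_n²: ω_n = √600 = 24.5 rad/s, and 2ζω_n = 24.7 so ζ = 24.7/(2·24.5) = 0.504.
ω_d = ω_n√(1−ζ²) = 21.2 rad/s.

ω_d ≈ 21.2 rad/s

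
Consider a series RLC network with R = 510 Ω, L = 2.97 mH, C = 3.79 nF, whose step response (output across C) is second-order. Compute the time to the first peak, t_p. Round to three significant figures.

t_p ≈ 0.0000110 s

For a series RLC circuit (capacitor voltage as output), ω_n = 1/√(LC) = 1/√(2.97 mH · 3.79 nF) = 298000 rad/s.
ζ = (R/2)·√(C/L) = (510/2)·√(3.79 nF/2.97 mH) = 0.288.
ω_d = ω_n√(1−ζ²) = 285000 rad/s. t_p = π/ω_d = 0.0000110 s.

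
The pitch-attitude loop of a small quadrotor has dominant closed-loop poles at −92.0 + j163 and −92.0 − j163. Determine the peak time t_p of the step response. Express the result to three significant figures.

t_p ≈ 0.0193 s

t_p = π/ω_d with ω_d = 163 (the imaginary part), so t_p = 0.0193 s.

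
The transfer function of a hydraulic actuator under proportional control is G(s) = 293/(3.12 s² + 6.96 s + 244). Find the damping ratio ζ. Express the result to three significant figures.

Dividing through by 3.12: denominator becomes s² + 2.231 s + 78.21.
So ω_n = √78.21 = 8.84 rad/s and ζ = 2.231/(2·8.84) = 0.126.

ζ ≈ 0.126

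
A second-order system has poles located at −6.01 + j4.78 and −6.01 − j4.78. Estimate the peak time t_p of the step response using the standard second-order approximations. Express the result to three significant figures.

t_p ≈ 0.657 s

t_p = π/ω_d with ω_d = 4.78 (the imaginary part), so t_p = 0.657 s.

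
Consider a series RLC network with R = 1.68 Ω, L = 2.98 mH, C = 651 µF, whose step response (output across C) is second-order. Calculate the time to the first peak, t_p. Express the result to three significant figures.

For a series RLC circuit (capacitor voltage as output), ω_n = 1/√(LC) = 1/√(2.98 mH · 651 µF) = 718 rad/s.
ζ = (R/2)·√(C/L) = (1.68/2)·√(651 µF/2.98 mH) = 0.393.
ω_d = ω_n√(1−ζ²) = 660 rad/s. t_p = π/ω_d = 0.00476 s.

t_p ≈ 0.00476 s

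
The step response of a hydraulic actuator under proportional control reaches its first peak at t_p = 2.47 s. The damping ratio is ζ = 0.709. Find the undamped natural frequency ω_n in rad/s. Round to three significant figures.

ω_n ≈ 1.80 rad/s

Peak time t_p = π/ω_d, so ω_d = π/t_p = π/2.47 = 1.27 rad/s.
ω_n = ω_d/√(1−ζ²) = 1.27/√0.497 = 1.80 rad/s.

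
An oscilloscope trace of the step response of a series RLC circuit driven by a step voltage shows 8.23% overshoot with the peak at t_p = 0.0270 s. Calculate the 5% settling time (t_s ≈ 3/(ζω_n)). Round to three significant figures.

ζ from %OS: ζ = |ln 0.0823|/√(π²+ln²0.0823) = 0.622.
From t_p = π/ω_d, ω_d = π/0.0270 = 116 rad/s, so ω_n = ω_d/√(1−ζ²) = 149 rad/s.
t_s ≈ 3/(ζω_n) = 3/(0.622·149) = 0.0324 s.

t_s ≈ 0.0324 s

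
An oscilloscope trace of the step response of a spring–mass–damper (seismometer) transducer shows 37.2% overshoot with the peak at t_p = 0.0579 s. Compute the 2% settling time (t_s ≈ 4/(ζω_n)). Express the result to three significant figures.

t_s ≈ 0.234 s

From the overshoot, ζ = −ln(OS)/√(π²+ln²(OS)) = 0.300.
t_p = π/ω_d ⇒ ω_d = 54.3 rad/s; then ω_n = ω_d/√(1−ζ²) = 56.9 rad/s.
t_s ≈ 4/(ζω_n) = 4/(0.300·56.9) = 0.234 s.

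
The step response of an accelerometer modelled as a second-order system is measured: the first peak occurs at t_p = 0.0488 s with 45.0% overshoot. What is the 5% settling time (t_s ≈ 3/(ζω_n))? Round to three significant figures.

The overshoot fixes ζ = −ln(OS)/√(π²+ln²(OS)) = 0.246.
t_p = π/ω_d ⇒ ω_d = 64.4 rad/s; then ω_n = ω_d/√(1−ζ²) = 66.4 rad/s.
t_s ≈ 3/(ζω_n) = 3/(0.246·66.4) = 0.183 s.

t_s ≈ 0.183 s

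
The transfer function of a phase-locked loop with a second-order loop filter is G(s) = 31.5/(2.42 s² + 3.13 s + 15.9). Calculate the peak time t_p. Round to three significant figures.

Dividing through by 2.42: denominator becomes s² + 1.293 s + 6.570.
So ω_n = √6.570 = 2.56 rad/s and ζ = 1.293/(2·2.56) = 0.252.
ω_d = ω_n√(1−ζ²) = 2.48 rad/s. t_p = π/ω_d = 1.27 s.

t_p ≈ 1.27 s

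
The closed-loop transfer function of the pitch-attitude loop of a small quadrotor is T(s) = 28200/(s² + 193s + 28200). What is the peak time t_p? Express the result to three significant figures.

ω_n = √28200 = 168 rad/s; ζ = 193/(2·168) = 0.575.
ω_d = ω_n√(1−ζ²) = 137 rad/s. Then t_p = π/ω_d = 0.0229 s.

t_p ≈ 0.0229 s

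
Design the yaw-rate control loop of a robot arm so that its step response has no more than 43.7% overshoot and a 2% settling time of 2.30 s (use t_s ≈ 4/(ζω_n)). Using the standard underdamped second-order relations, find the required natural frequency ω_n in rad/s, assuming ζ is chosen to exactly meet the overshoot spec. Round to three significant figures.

ζ = −ln(OS)/√(π² + (ln OS)²). With OS = 0.437, ln OS = −0.8278 and ζ = 0.8278/3.249 = 0.255.
From t_s ≈ 4/(ζω_n): ω_n = 4/(ζ·t_s) = 4/(0.255·2.30) = 6.83 rad/s.

ω_n ≈ 6.83 rad/s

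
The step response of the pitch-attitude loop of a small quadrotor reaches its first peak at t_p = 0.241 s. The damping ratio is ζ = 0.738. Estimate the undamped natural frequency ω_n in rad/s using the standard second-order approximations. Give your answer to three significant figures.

ω_n ≈ 19.3 rad/s

Peak time t_p = π/ω_d, so ω_d = π/t_p = π/0.241 = 13.0 rad/s.
ω_n = ω_d/√(1−ζ²) = 13.0/√0.455 = 19.3 rad/s.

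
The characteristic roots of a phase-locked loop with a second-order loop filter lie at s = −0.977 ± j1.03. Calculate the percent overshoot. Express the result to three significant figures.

The poles are at −σ ± jω_d with σ = 0.977 and ω_d = 1.03, so ω_n = √(σ²+ω_d²) = 1.42 rad/s and ζ = σ/ω_n = 0.688.
%OS = 100 e^{−πζ/√(1−ζ²)} with ζ = 0.688 gives 5.08%.

%OS ≈ 5.08%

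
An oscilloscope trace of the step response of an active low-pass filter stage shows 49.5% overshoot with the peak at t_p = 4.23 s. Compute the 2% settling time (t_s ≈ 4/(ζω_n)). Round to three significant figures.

The overshoot fixes ζ = −ln(OS)/√(π²+ln²(OS)) = 0.218.
From t_p = π/ω_d, ω_d = π/4.23 = 0.743 rad/s, so ω_n = ω_d/√(1−ζ²) = 0.761 rad/s.
t_s ≈ 4/(ζω_n) = 4/(0.218·0.761) = 24.1 s.

t_s ≈ 24.1 s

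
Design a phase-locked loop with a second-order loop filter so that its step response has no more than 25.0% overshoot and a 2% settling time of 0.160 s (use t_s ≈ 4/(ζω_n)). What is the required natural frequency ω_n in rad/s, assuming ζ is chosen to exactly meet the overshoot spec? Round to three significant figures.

ω_n ≈ 61.9 rad/s

Inverting the overshoot relation: ζ = |ln 0.250|/√(π² + ln²0.250) = 0.404.
Then ω_n = 4/(ζ t_s) = 4/(0.404 × 0.160) = 61.9 rad/s.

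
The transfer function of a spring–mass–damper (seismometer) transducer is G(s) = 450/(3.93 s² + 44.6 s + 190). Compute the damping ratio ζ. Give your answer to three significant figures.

ζ ≈ 0.816

Dividing through by 3.93: denominator becomes s² + 11.35 s + 48.35.
So ω_n = √48.35 = 6.95 rad/s and ζ = 11.35/(2·6.95) = 0.816.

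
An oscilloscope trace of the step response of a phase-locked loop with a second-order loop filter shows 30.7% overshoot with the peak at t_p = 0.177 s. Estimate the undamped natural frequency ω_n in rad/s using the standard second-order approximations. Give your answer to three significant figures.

From the overshoot, ζ = −ln(OS)/√(π²+ln²(OS)) = 0.352.
t_p = π/ω_d ⇒ ω_d = 17.7 rad/s; then ω_n = ω_d/√(1−ζ²) = 19.0 rad/s.

ω_n ≈ 19.0 rad/s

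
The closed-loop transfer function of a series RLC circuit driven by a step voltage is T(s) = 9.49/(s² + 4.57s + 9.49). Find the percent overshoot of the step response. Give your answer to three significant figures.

%OS ≈ 3.10%

Comparing the denominator to s² + 2ζω_n s + ω_n²: ω_n = √9.49 = 3.08 rad/s, and 2ζω_n = 4.57 so ζ = 4.57/(2·3.08) = 0.742.
Overshoot: exp(−π·0.742/√(1−0.742²)) = 0.0310, i.e. 3.10%.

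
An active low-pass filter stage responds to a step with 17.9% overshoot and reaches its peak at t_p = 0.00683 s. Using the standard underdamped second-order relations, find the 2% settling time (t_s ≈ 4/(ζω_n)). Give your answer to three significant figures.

t_s ≈ 0.0159 s

From the overshoot, ζ = −ln(OS)/√(π²+ln²(OS)) = 0.480.
t_p = π/ω_d ⇒ ω_d = 460 rad/s; then ω_n = ω_d/√(1−ζ²) = 524 rad/s.
t_s ≈ 4/(ζω_n) = 4/(0.480·524) = 0.0159 s.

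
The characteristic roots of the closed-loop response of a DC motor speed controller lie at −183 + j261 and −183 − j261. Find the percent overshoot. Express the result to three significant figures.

%OS ≈ 11.1%

|pole| = ω_n = √(183² + 261²) = 319 rad/s; ζ = cos θ = σ/ω_n = 0.574.
%OS = 100 e^{−πζ/√(1−ζ²)} with ζ = 0.574 gives 11.1%.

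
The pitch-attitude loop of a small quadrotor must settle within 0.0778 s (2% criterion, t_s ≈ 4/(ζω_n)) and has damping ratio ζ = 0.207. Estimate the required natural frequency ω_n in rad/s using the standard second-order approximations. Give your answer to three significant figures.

Rearranging t_s ≈ 4/(ζω_n) gives ω_n = 4/(ζ·t_s) = 4/(0.207 × 0.0778) = 248 rad/s.

ω_n ≈ 248 rad/s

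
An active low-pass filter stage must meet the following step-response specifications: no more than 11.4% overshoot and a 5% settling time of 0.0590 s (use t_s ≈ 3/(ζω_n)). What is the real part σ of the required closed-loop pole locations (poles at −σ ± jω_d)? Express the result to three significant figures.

The settling-time spec alone fixes σ = ζω_n = 3/t_s = 3/0.0590 = 50.8.
(Overshoot then fixes ζ = 0.569 and hence ω_d = σ·√(1−ζ²)/ζ = 73.6 rad/s.)

σ ≈ 50.8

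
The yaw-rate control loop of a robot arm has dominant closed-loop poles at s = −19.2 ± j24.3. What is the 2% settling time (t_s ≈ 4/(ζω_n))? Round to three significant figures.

t_s ≈ 0.208 s

For poles at −σ ± jω_d, ζω_n = σ = 19.2, so t_s ≈ 4/σ = 0.208 s.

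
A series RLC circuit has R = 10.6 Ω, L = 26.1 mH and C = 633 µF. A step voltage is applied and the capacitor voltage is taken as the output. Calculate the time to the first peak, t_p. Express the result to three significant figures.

For a series RLC circuit (capacitor voltage as output), ω_n = 1/√(LC) = 1/√(26.1 mH · 633 µF) = 246 rad/s.
ζ = (R/2)·√(C/L) = (10.6/2)·√(633 µF/26.1 mH) = 0.825.
The damped frequency ω_d = ω_n√(1−ζ²) = 139 rad/s. t_p = π/ω_d = 0.0226 s.

t_p ≈ 0.0226 s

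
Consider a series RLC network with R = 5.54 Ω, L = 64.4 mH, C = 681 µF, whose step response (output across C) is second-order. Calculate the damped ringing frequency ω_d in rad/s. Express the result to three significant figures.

ω_d ≈ 145 rad/s

For a series RLC circuit (capacitor voltage as output), ω_n = 1/√(LC) = 1/√(64.4 mH · 681 µF) = 151 rad/s.
ζ = (R/2)·√(C/L) = (5.54/2)·√(681 µF/64.4 mH) = 0.285.
ω_d = ω_n√(1−ζ²) = 145 rad/s.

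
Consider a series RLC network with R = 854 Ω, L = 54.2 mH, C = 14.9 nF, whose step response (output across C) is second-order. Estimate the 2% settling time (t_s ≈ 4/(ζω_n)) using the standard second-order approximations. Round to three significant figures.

t_s ≈ 0.000508 s

For a series RLC circuit (capacitor voltage as output), ω_n = 1/√(LC) = 1/√(54.2 mH · 14.9 nF) = 35200 rad/s.
ζ = (R/2)·√(C/L) = (854/2)·√(14.9 nF/54.2 mH) = 0.224.
t_s ≈ 4/(ζω_n) = 0.000508 s.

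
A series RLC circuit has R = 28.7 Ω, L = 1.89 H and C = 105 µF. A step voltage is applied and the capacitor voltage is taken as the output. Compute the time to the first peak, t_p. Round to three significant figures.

For a series RLC circuit (capacitor voltage as output), ω_n = 1/√(LC) = 1/√(1.89 H · 105 µF) = 71.0 rad/s.
ζ = (R/2)·√(C/L) = (28.7/2)·√(105 µF/1.89 H) = 0.107.
The damped frequency ω_d = ω_n√(1−ζ²) = 70.6 rad/s. t_p = π/ω_d = 0.0445 s.

t_p ≈ 0.0445 s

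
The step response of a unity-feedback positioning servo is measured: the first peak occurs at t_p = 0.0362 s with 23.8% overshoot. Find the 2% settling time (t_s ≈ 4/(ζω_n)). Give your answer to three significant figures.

t_s ≈ 0.101 s

From the overshoot, ζ = −ln(OS)/√(π²+ln²(OS)) = 0.416.
t_p = π/ω_d ⇒ ω_d = 86.8 rad/s; then ω_n = ω_d/√(1−ζ²) = 95.4 rad/s.
t_s ≈ 4/(ζω_n) = 4/(0.416·95.4) = 0.101 s.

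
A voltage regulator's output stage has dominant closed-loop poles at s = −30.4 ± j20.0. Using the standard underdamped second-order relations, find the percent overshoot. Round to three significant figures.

%OS ≈ 0.844%

|pole| = ω_n = √(30.4² + 20.0²) = 36.4 rad/s; ζ = cos θ = σ/ω_n = 0.835.
Overshoot: exp(−π·0.835/√(1−0.835²)) = 0.00844, i.e. 0.844%.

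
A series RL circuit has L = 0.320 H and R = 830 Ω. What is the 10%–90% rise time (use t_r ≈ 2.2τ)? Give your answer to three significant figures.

τ = L/R = 0.320/830 = 0.000386 s.
t_r ≈ 2.2τ = 0.000848 s.

t_r ≈ 0.000848 s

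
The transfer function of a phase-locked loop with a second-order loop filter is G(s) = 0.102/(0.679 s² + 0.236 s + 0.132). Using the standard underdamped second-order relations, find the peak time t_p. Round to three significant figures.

Dividing through by 0.679: denominator becomes s² + 0.3476 s + 0.1944.
So ω_n = √0.1944 = 0.441 rad/s and ζ = 0.3476/(2·0.441) = 0.394.
ω_d = 0.441·√(1 − 0.394²) = 0.405 rad/s. t_p = π/ω_d = 7.75 s.

t_p ≈ 7.75 s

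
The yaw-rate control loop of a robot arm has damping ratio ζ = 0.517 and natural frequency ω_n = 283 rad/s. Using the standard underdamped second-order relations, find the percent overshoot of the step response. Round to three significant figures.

For an underdamped second-order system, %OS = 100·exp(−πζ/√(1−ζ²)).
πζ/√(1−ζ²) = π·0.517/√(1−0.267) = 1.897, so %OS = 100·e^(−1.897) = 15.0%.

%OS ≈ 15.0%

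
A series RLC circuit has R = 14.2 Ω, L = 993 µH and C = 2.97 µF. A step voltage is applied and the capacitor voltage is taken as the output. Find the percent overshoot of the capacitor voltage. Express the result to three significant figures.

%OS ≈ 26.6%

For a series RLC circuit (capacitor voltage as output), ω_n = 1/√(LC) = 1/√(993 µH · 2.97 µF) = 18400 rad/s.
ζ = (R/2)·√(C/L) = (14.2/2)·√(2.97 µF/993 µH) = 0.388.
Overshoot: exp(−π·0.388/√(1−0.388²)) = 0.266, i.e. 26.6%.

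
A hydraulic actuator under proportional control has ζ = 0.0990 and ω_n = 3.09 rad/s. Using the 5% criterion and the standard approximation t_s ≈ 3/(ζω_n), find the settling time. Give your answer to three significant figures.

t_s ≈ 9.81 s

t_s ≈ 3/(ζω_n) = 3/(0.0990 × 3.09) = 9.81 s.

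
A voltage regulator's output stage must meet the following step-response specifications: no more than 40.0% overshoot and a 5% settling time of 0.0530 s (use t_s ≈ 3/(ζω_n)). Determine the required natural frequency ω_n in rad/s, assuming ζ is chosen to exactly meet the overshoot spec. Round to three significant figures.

ζ = −ln(OS)/√(π² + (ln OS)²). With OS = 0.400, ln OS = −0.9163 and ζ = 0.9163/3.272 = 0.280.
Then ω_n = 3/(ζ t_s) = 3/(0.280 × 0.0530) = 202 rad/s.

ω_n ≈ 202 rad/s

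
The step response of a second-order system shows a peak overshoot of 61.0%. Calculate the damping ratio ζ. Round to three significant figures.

From %OS = 100·exp(−πζ/√(1−ζ²)), invert to get ζ = −ln(OS)/√(π² + ln²(OS)) with OS = 0.610.
−ln 0.610 = 0.4943, so ζ = 0.4943/√(π² + 0.2443) = 0.155.

ζ ≈ 0.155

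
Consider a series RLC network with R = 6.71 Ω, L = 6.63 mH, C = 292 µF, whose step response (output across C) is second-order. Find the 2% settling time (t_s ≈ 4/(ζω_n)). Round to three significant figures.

For a series RLC circuit (capacitor voltage as output), ω_n = 1/√(LC) = 1/√(6.63 mH · 292 µF) = 719 rad/s.
ζ = (R/2)·√(C/L) = (6.71/2)·√(292 µF/6.63 mH) = 0.704.
t_s ≈ 4/(ζω_n) = 0.00790 s.

t_s ≈ 0.00790 s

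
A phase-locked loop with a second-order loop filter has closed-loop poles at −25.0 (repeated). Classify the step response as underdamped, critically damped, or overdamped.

Since there is a repeated negative-real pole, the response is critically damped.

critically damped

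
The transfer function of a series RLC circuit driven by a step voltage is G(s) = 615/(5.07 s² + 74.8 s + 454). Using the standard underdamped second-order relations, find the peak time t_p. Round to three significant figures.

t_p ≈ 0.530 s

Dividing through by 5.07: denominator becomes s² + 14.75 s + 89.55.
So ω_n = √89.55 = 9.46 rad/s and ζ = 14.75/(2·9.46) = 0.780.
ω_d = ω_n√(1−ζ²) = 5.93 rad/s. t_p = π/ω_d = 0.530 s.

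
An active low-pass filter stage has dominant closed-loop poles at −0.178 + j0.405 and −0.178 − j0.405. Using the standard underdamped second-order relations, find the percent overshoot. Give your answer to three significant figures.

The poles are at −σ ± jω_d with σ = 0.178 and ω_d = 0.405, so ω_n = √(σ²+ω_d²) = 0.442 rad/s and ζ = σ/ω_n = 0.402.
%OS = 100 e^{−πζ/√(1−ζ²)} with ζ = 0.402 gives 25.1%.

%OS ≈ 25.1%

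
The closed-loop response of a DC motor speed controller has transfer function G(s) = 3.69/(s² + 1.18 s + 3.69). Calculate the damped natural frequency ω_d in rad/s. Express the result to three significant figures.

ω_d ≈ 1.83 rad/s

ω_n = √3.69 = 1.92 rad/s; ζ = 1.18/(2·1.92) = 0.307.
ω_d = 1.92·√(1 − 0.307²) = 1.83 rad/s.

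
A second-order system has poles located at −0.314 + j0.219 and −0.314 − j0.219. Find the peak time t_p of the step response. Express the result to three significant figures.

t_p = π/ω_d with ω_d = 0.219 (the imaginary part), so t_p = 14.3 s.

t_p ≈ 14.3 s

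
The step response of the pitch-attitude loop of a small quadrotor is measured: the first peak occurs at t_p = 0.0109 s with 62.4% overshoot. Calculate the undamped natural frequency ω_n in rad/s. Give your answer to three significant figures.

ω_n ≈ 291 rad/s

The overshoot fixes ζ = −ln(OS)/√(π²+ln²(OS)) = 0.148.
t_p = π/ω_d ⇒ ω_d = 288 rad/s; then ω_n = ω_d/√(1−ζ²) = 291 rad/s.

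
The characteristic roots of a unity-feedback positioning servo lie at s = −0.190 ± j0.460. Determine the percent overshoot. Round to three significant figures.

%OS ≈ 27.3%

|pole| = ω_n = √(0.190² + 0.460²) = 0.498 rad/s; ζ = cos θ = σ/ω_n = 0.382.
%OS = 100·exp(−πζ/√(1−ζ²)) = 27.3%.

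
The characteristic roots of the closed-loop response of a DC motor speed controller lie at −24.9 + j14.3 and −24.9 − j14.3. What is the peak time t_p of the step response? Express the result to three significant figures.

t_p = π/ω_d with ω_d = 14.3 (the imaginary part), so t_p = 0.220 s.

t_p ≈ 0.220 s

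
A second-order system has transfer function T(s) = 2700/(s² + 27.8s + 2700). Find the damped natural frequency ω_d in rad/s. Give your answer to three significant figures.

Comparing the denominator to s² + 2ζω_n s + ω_n²: ω_n = √2700 = 52.0 rad/s, and 2ζω_n = 27.8 so ζ = 27.8/(2·52.0) = 0.268.
ω_d = 52.0·√(1 − 0.268²) = 50.1 rad/s.

ω_d ≈ 50.1 rad/s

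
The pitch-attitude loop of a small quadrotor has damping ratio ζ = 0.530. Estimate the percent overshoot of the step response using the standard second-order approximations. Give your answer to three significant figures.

%OS ≈ 14.0%

For an underdamped second-order system, %OS = 100·exp(−πζ/√(1−ζ²)).
πζ/√(1−ζ²) = π·0.530/√(1−0.281) = 1.964, so %OS = 100·e^(−1.964) = 14.0%.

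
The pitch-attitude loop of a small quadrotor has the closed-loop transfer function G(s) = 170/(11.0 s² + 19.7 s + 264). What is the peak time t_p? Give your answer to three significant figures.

Dividing through by 11.0: denominator becomes s² + 1.791 s + 24.00.
So ω_n = √24.00 = 4.90 rad/s and ζ = 1.791/(2·4.90) = 0.183.
ω_d = 4.90·√(1 − 0.183²) = 4.82 rad/s. t_p = π/ω_d = 0.652 s.

t_p ≈ 0.652 s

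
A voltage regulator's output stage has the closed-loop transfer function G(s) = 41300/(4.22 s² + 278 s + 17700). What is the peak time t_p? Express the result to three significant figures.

t_p ≈ 0.0563 s

Dividing through by 4.22: denominator becomes s² + 65.88 s + 4194.
So ω_n = √4194 = 64.8 rad/s and ζ = 65.88/(2·64.8) = 0.509.
The damped frequency ω_d = ω_n√(1−ζ²) = 55.8 rad/s. t_p = π/ω_d = 0.0563 s.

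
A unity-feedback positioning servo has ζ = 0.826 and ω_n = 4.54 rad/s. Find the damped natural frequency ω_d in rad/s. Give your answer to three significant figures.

ω_d = ω_n√(1−ζ²) = 4.54·√0.318 = 2.56 rad/s.

ω_d ≈ 2.56 rad/s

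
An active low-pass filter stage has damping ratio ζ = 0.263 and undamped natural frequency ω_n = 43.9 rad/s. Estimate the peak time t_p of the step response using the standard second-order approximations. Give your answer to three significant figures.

t_p ≈ 0.0742 s

The damped frequency is ω_d = ω_n√(1−ζ²) = 43.9·√(1−0.0692) = 42.4 rad/s.
Peak time t_p = π/ω_d = π/42.4 = 0.0742 s.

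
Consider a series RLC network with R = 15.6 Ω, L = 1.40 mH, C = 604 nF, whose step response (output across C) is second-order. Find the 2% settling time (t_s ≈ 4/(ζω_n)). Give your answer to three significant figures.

For a series RLC circuit (capacitor voltage as output), ω_n = 1/√(LC) = 1/√(1.40 mH · 604 nF) = 34400 rad/s.
ζ = (R/2)·√(C/L) = (15.6/2)·√(604 nF/1.40 mH) = 0.162.
t_s ≈ 4/(ζω_n) = 0.000718 s.

t_s ≈ 0.000718 s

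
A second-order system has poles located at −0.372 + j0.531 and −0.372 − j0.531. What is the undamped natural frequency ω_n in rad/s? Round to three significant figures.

With σ = 0.372, ω_d = 0.531: ω_n = √(σ²+ω_d²) = 0.648 rad/s, ζ = σ/ω_n = 0.574.

ω_n ≈ 0.648 rad/s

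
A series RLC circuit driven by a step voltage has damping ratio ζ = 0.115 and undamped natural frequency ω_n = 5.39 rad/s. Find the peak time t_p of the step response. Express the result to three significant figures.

The damped frequency is ω_d = ω_n√(1−ζ²) = 5.39·√(1−0.0132) = 5.35 rad/s.
Peak time t_p = π/ω_d = π/5.35 = 0.587 s.

t_p ≈ 0.587 s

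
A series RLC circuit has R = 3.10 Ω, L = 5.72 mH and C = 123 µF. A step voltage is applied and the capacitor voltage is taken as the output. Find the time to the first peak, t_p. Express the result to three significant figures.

For a series RLC circuit (capacitor voltage as output), ω_n = 1/√(LC) = 1/√(5.72 mH · 123 µF) = 1190 rad/s.
ζ = (R/2)·√(C/L) = (3.10/2)·√(123 µF/5.72 mH) = 0.227.
ω_d = 1190·√(1 − 0.227²) = 1160 rad/s. t_p = π/ω_d = 0.00271 s.

t_p ≈ 0.00271 s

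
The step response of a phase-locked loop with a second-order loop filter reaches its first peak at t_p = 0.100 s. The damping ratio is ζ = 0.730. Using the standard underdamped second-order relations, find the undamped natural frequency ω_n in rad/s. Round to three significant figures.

ω_n ≈ 46.0 rad/s

Peak time t_p = π/ω_d, so ω_d = π/t_p = π/0.100 = 31.4 rad/s.
ω_n = ω_d/√(1−ζ²) = 31.4/√0.467 = 46.0 rad/s.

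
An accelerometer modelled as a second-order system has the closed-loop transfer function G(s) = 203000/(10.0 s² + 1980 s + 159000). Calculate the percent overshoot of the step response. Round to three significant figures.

Dividing through by 10.0: denominator becomes s² + 198.0 s + 15900.
So ω_n = √15900 = 126 rad/s and ζ = 198.0/(2·126) = 0.785.
%OS = 100 e^{−πζ/√(1−ζ²)} with ζ = 0.785 gives 1.86%.

%OS ≈ 1.86%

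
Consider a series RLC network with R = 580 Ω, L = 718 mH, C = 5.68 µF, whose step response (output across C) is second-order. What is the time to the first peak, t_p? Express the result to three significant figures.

For a series RLC circuit (capacitor voltage as output), ω_n = 1/√(LC) = 1/√(718 mH · 5.68 µF) = 495 rad/s.
ζ = (R/2)·√(C/L) = (580/2)·√(5.68 µF/718 mH) = 0.816.
ω_d = ω_n√(1−ζ²) = 286 rad/s. t_p = π/ω_d = 0.0110 s.

t_p ≈ 0.0110 s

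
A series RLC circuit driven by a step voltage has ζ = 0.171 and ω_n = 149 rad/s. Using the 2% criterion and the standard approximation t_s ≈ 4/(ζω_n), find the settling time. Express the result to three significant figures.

t_s ≈ 4/(ζω_n) = 4/(0.171 × 149) = 0.157 s.

t_s ≈ 0.157 s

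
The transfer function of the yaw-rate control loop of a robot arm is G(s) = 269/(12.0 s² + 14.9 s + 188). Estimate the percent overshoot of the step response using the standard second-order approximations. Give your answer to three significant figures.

%OS ≈ 60.7%

Dividing through by 12.0: denominator becomes s² + 1.242 s + 15.67.
So ω_n = √15.67 = 3.96 rad/s and ζ = 1.242/(2·3.96) = 0.157.
%OS = 100 e^{−πζ/√(1−ζ²)} with ζ = 0.157 gives 60.7%.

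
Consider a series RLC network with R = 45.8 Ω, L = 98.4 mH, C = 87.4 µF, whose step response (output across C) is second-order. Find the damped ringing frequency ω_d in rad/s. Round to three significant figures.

ω_d ≈ 249 rad/s

For a series RLC circuit (capacitor voltage as output), ω_n = 1/√(LC) = 1/√(98.4 mH · 87.4 µF) = 341 rad/s.
ζ = (R/2)·√(C/L) = (45.8/2)·√(87.4 µF/98.4 mH) = 0.682.
ω_d = ω_n√(1−ζ²) = 249 rad/s.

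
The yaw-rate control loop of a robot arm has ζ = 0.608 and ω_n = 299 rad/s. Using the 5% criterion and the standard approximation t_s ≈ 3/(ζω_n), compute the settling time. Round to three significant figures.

t_s ≈ 3/(ζω_n) = 3/(0.608 × 299) = 0.0165 s.

t_s ≈ 0.0165 s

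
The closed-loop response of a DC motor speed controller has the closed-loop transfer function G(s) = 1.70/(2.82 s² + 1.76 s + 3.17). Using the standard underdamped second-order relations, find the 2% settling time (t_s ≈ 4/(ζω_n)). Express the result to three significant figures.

t_s ≈ 12.8 s

Dividing through by 2.82: denominator becomes s² + 0.6241 s + 1.124.
So ω_n = √1.124 = 1.06 rad/s and ζ = 0.6241/(2·1.06) = 0.294.
t_s ≈ 4/(ζω_n) = 12.8 s.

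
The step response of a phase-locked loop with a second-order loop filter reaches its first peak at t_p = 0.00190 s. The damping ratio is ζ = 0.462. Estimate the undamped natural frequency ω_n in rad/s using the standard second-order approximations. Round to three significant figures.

Peak time t_p = π/ω_d, so ω_d = π/t_p = π/0.00190 = 1650 rad/s.
ω_n = ω_d/√(1−ζ²) = 1650/√0.787 = 1860 rad/s.

ω_n ≈ 1860 rad/s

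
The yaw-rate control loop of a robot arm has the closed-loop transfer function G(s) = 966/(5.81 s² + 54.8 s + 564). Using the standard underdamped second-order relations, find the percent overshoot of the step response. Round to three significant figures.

%OS ≈ 18.0%

Dividing through by 5.81: denominator becomes s² + 9.432 s + 97.07.
So ω_n = √97.07 = 9.85 rad/s and ζ = 9.432/(2·9.85) = 0.479.
%OS = 100·exp(−πζ/√(1−ζ²)) = 18.0%.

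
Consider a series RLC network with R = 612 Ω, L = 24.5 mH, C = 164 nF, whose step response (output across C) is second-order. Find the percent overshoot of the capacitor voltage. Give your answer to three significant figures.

For a series RLC circuit (capacitor voltage as output), ω_n = 1/√(LC) = 1/√(24.5 mH · 164 nF) = 15800 rad/s.
ζ = (R/2)·√(C/L) = (612/2)·√(164 nF/24.5 mH) = 0.792.
%OS = 100 e^{−πζ/√(1−ζ²)} with ζ = 0.792 gives 1.71%.

%OS ≈ 1.71%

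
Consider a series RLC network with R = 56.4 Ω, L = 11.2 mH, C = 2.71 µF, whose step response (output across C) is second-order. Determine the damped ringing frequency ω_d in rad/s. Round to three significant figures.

For a series RLC circuit (capacitor voltage as output), ω_n = 1/√(LC) = 1/√(11.2 mH · 2.71 µF) = 5740 rad/s.
ζ = (R/2)·√(C/L) = (56.4/2)·√(2.71 µF/11.2 mH) = 0.439.
ω_d = 5740·√(1 − 0.439²) = 5160 rad/s.

ω_d ≈ 5160 rad/s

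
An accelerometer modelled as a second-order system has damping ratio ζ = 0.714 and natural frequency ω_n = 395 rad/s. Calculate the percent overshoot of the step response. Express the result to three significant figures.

For an underdamped second-order system, %OS = 100·exp(−πζ/√(1−ζ²)).
πζ/√(1−ζ²) = π·0.714/√(1−0.510) = 3.204, so %OS = 100·e^(−3.204) = 4.06%.

%OS ≈ 4.06%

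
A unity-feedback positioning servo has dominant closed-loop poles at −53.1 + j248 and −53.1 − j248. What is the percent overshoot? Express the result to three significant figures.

%OS ≈ 51.0%

With σ = 53.1, ω_d = 248: ω_n = √(σ²+ω_d²) = 254 rad/s, ζ = σ/ω_n = 0.209.
%OS = 100 e^{−πζ/√(1−ζ²)} with ζ = 0.209 gives 51.0%.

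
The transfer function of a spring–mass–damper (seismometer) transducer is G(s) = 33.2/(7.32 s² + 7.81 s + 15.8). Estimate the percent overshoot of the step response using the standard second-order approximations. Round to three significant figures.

%OS ≈ 29.4%

Dividing through by 7.32: denominator becomes s² + 1.067 s + 2.158.
So ω_n = √2.158 = 1.47 rad/s and ζ = 1.067/(2·1.47) = 0.363.
%OS = 100·exp(−πζ/√(1−ζ²)) = 29.4%.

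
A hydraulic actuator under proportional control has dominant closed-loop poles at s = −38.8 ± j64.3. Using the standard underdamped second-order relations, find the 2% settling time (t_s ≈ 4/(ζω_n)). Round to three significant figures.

For poles at −σ ± jω_d, ζω_n = σ = 38.8, so t_s ≈ 4/σ = 0.103 s.

t_s ≈ 0.103 s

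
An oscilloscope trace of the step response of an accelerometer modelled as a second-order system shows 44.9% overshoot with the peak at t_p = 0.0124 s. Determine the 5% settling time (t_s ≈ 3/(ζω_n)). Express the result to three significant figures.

t_s ≈ 0.0465 s

The overshoot fixes ζ = −ln(OS)/√(π²+ln²(OS)) = 0.247.
t_p = π/ω_d ⇒ ω_d = 253 rad/s; then ω_n = ω_d/√(1−ζ²) = 261 rad/s.
t_s ≈ 3/(ζω_n) = 3/(0.247·261) = 0.0465 s.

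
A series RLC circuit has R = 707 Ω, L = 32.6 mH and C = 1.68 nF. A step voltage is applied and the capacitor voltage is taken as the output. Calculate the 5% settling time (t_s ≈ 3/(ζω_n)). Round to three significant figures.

For a series RLC circuit (capacitor voltage as output), ω_n = 1/√(LC) = 1/√(32.6 mH · 1.68 nF) = 135000 rad/s.
ζ = (R/2)·√(C/L) = (707/2)·√(1.68 nF/32.6 mH) = 0.0802.
t_s ≈ 3/(ζω_n) = 0.000277 s.

t_s ≈ 0.000277 s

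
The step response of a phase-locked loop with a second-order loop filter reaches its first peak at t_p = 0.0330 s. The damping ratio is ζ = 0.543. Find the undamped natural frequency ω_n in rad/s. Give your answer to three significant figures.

ω_n ≈ 113 rad/s

Peak time t_p = π/ω_d, so ω_d = π/t_p = π/0.0330 = 95.2 rad/s.
ω_n = ω_d/√(1−ζ²) = 95.2/√0.705 = 113 rad/s.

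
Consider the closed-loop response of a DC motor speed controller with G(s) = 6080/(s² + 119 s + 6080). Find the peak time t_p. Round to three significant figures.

t_p ≈ 0.0623 s

Comparing the denominator to s² + 2ζω_n s + ω_n²: ω_n = √6080 = 78.0 rad/s, and 2ζω_n = 119 so ζ = 119/(2·78.0) = 0.763.
ω_d = 78.0·√(1 − 0.763²) = 50.4 rad/s. Then t_p = π/ω_d = 0.0623 s.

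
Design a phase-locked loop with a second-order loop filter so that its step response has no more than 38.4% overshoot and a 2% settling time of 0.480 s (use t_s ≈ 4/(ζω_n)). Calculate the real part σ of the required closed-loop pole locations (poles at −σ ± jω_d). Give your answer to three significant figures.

The settling-time spec alone fixes σ = ζω_n = 4/t_s = 4/0.480 = 8.33.
(Overshoot then fixes ζ = 0.291 and hence ω_d = σ·√(1−ζ²)/ζ = 27.4 rad/s.)

σ ≈ 8.33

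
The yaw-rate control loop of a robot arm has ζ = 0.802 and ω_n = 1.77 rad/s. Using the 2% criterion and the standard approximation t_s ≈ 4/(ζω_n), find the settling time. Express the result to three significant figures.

t_s ≈ 4/(ζω_n) = 4/(0.802 × 1.77) = 2.82 s.

t_s ≈ 2.82 s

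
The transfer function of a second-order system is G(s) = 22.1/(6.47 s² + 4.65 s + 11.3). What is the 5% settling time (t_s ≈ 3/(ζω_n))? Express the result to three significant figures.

Dividing through by 6.47: denominator becomes s² + 0.7187 s + 1.747.
So ω_n = √1.747 = 1.32 rad/s and ζ = 0.7187/(2·1.32) = 0.272.
t_s ≈ 3/(ζω_n) = 8.35 s.

t_s ≈ 8.35 s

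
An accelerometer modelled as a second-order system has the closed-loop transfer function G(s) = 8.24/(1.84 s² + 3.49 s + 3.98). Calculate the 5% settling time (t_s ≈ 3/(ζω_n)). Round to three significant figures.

t_s ≈ 3.16 s

Dividing through by 1.84: denominator becomes s² + 1.897 s + 2.163.
So ω_n = √2.163 = 1.47 rad/s and ζ = 1.897/(2·1.47) = 0.645.
t_s ≈ 3/(ζω_n) = 3.16 s.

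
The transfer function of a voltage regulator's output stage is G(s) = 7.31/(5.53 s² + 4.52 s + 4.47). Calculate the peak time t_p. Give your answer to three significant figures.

t_p ≈ 3.92 s

Dividing through by 5.53: denominator becomes s² + 0.8174 s + 0.8083.
So ω_n = √0.8083 = 0.899 rad/s and ζ = 0.8174/(2·0.899) = 0.455.
ω_d = ω_n√(1−ζ²) = 0.801 rad/s. t_p = π/ω_d = 3.92 s.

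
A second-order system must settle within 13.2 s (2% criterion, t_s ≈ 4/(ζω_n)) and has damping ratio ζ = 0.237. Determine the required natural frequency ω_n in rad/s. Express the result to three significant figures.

Rearranging t_s ≈ 4/(ζω_n) gives ω_n = 4/(ζ·t_s) = 4/(0.237 × 13.2) = 1.28 rad/s.

ω_n ≈ 1.28 rad/s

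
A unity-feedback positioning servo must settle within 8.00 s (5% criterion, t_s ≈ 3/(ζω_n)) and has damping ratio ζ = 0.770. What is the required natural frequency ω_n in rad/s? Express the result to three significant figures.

Rearranging t_s ≈ 3/(ζω_n) gives ω_n = 3/(ζ·t_s) = 3/(0.770 × 8.00) = 0.487 rad/s.

ω_n ≈ 0.487 rad/s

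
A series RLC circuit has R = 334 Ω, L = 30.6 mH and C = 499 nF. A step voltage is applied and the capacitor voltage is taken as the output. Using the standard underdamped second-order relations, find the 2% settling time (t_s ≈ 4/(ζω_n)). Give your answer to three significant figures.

For a series RLC circuit (capacitor voltage as output), ω_n = 1/√(LC) = 1/√(30.6 mH · 499 nF) = 8090 rad/s.
ζ = (R/2)·√(C/L) = (334/2)·√(499 nF/30.6 mH) = 0.674.
t_s ≈ 4/(ζω_n) = 0.000733 s.

t_s ≈ 0.000733 s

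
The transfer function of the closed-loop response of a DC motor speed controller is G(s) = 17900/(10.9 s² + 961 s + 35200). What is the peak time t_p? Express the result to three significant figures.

t_p ≈ 0.0876 s

Dividing through by 10.9: denominator becomes s² + 88.17 s + 3229.
So ω_n = √3229 = 56.8 rad/s and ζ = 88.17/(2·56.8) = 0.776.
The damped frequency ω_d = ω_n√(1−ζ²) = 35.9 rad/s. t_p = π/ω_d = 0.0876 s.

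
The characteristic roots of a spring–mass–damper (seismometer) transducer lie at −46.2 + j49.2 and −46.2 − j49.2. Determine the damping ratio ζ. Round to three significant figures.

The poles are at −σ ± jω_d with σ = 46.2 and ω_d = 49.2, so ω_n = √(σ²+ω_d²) = 67.5 rad/s and ζ = σ/ω_n = 0.685.

ζ ≈ 0.685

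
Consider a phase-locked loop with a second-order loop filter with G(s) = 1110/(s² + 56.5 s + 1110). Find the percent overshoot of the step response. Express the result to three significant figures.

ω_n = √1110 = 33.3 rad/s; ζ = 56.5/(2·33.3) = 0.848.
%OS = 100·exp(−πζ/√(1−ζ²)) = 0.657%.

%OS ≈ 0.657%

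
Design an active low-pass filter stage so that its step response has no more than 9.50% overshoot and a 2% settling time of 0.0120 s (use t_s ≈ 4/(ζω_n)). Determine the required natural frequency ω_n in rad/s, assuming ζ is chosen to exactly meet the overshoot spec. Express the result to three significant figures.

ω_n ≈ 556 rad/s

From %OS = 100·exp(−πζ/√(1−ζ²)), invert to get ζ = −ln(OS)/√(π² + ln²(OS)) with OS = 0.0950.
−ln 0.0950 = 2.354, so ζ = 2.354/√(π² + 5.541) = 0.600.
Then ω_n = 4/(ζ t_s) = 4/(0.600 × 0.0120) = 556 rad/s.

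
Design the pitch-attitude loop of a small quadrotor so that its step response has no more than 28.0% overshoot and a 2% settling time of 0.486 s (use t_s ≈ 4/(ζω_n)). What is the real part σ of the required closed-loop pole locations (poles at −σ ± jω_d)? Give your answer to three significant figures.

σ ≈ 8.23

The settling-time spec alone fixes σ = ζω_n = 4/t_s = 4/0.486 = 8.23.
(Overshoot then fixes ζ = 0.376 and hence ω_d = σ·√(1−ζ²)/ζ = 20.3 rad/s.)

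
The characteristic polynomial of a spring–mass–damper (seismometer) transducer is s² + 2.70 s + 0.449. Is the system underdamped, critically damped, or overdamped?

a² − 4b = 5.5 > 0 (two distinct real roots); the system is overdamped.

overdamped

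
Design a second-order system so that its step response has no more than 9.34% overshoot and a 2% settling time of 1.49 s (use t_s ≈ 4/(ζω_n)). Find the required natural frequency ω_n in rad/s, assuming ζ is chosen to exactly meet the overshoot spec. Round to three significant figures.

ω_n ≈ 4.46 rad/s

Inverting the overshoot relation: ζ = |ln 0.0934|/√(π² + ln²0.0934) = 0.602.
From t_s ≈ 4/(ζω_n): ω_n = 4/(ζ·t_s) = 4/(0.602·1.49) = 4.46 rad/s.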